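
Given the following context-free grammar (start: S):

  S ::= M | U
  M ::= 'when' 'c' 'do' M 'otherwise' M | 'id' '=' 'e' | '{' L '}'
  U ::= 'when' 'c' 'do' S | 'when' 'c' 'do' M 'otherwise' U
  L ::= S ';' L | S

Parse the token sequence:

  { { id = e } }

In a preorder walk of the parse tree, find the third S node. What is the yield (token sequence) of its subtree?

[S [M { [L [S [M { [L [S [M id = e]]] }]]] }]]

id = e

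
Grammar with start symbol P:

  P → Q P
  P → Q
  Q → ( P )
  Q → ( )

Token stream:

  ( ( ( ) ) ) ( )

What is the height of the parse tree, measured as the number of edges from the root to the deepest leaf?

[P [Q ( [P [Q ( [P [Q ( )]] )]] )] [P [Q ( )]]]

6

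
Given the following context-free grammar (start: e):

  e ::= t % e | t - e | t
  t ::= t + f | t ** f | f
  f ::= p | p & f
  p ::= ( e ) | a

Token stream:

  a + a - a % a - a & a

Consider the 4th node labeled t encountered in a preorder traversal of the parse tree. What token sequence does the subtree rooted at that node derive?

[e [t [t [f [p a]]] + [f [p a]]] - [e [t [f [p a]]] % [e [t [f [p a]]] - [e [t [f [p a] & [f [p a]]]]]]]]

a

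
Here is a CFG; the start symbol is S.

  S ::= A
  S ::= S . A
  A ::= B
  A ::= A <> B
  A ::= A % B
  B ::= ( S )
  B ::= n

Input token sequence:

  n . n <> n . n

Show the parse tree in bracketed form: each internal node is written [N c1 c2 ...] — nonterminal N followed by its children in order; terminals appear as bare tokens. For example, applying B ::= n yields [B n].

[S [S [S [A [B n]]] . [A [A [B n]] <> [B n]]] . [A [B n]]]

S
S . A
S . A . A
A . A . A
B . A . A
n . A . A
n . A <> B . A
n . B <> B . A
n . n <> B . A
n . n <> n . A
n . n <> n . B
n . n <> n . n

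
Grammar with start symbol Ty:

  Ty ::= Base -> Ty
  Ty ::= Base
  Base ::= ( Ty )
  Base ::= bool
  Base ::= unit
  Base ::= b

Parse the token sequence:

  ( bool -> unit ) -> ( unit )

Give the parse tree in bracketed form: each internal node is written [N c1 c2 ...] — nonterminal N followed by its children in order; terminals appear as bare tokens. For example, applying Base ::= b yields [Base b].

Ty
Base -> Ty
( Ty ) -> Ty
( Base -> Ty ) -> Ty
( bool -> Ty ) -> Ty
( bool -> Base ) -> Ty
( bool -> unit ) -> Ty
( bool -> unit ) -> Base
( bool -> unit ) -> ( Ty )
( bool -> unit ) -> ( Base )
( bool -> unit ) -> ( unit )

[Ty [Base ( [Ty [Base bool] -> [Ty [Base unit]]] )] -> [Ty [Base ( [Ty [Base unit]] )]]]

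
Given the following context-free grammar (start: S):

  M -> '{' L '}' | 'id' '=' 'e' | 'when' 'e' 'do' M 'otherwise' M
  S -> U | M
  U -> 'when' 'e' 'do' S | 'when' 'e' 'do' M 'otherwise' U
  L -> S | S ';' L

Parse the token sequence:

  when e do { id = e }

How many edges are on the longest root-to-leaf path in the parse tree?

7

[S [U when e do [S [M { [L [S [M id = e]]] }]]]]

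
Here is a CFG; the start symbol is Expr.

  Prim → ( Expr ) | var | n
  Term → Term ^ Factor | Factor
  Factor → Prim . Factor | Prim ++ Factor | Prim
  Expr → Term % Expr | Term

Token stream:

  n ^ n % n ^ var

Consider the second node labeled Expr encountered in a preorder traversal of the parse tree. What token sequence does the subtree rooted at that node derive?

[Expr [Term [Term [Factor [Prim n]]] ^ [Factor [Prim n]]] % [Expr [Term [Term [Factor [Prim n]]] ^ [Factor [Prim var]]]]]

n ^ var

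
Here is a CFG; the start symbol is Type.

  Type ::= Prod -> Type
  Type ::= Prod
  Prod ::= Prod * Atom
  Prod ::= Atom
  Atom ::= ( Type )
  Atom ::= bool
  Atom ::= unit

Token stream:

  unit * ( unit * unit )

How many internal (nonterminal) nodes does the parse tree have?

[Type [Prod [Prod [Atom unit]] * [Atom ( [Type [Prod [Prod [Atom unit]] * [Atom unit]]] )]]]

10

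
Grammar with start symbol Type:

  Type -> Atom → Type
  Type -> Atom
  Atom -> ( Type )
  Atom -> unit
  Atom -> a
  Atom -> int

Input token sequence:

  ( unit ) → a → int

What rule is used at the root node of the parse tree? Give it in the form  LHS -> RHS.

Type -> Atom → Type

[Type [Atom ( [Type [Atom unit]] )] → [Type [Atom a] → [Type [Atom int]]]]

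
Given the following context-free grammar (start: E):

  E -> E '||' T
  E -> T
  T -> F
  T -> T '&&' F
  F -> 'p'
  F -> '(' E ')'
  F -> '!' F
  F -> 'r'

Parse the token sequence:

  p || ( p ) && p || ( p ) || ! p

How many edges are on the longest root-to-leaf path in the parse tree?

9

[E [E [E [E [T [F p]]] || [T [T [F ( [E [T [F p]]] )]] && [F p]]] || [T [F ( [E [T [F p]]] )]]] || [T [F ! [F p]]]]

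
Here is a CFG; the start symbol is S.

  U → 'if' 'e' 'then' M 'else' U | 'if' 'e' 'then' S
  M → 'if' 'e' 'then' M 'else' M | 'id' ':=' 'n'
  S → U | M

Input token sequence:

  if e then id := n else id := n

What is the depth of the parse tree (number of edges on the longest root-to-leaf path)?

[S [M if e then [M id := n] else [M id := n]]]

3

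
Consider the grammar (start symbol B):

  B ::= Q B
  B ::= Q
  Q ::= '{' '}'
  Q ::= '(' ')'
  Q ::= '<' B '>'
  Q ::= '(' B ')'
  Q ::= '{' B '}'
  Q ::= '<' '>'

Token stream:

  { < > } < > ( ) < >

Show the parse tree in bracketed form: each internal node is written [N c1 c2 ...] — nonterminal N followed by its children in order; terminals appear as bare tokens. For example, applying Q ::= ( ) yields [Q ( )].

[B [Q { [B [Q < >]] }] [B [Q < >] [B [Q ( )] [B [Q < >]]]]]

B
Q B
{ B } B
{ Q } B
{ < > } B
{ < > } Q B
{ < > } < > B
{ < > } < > Q B
{ < > } < > ( ) B
{ < > } < > ( ) Q
{ < > } < > ( ) < >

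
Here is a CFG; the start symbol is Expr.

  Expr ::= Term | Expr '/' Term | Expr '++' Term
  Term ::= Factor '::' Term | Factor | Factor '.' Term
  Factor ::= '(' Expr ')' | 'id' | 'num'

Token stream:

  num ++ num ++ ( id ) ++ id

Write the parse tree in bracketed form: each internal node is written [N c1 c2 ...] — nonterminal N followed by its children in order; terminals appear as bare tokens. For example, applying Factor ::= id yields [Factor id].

Expr
Expr ++ Term
Expr ++ Term ++ Term
Expr ++ Term ++ Term ++ Term
Term ++ Term ++ Term ++ Term
Factor ++ Term ++ Term ++ Term
num ++ Term ++ Term ++ Term
num ++ Factor ++ Term ++ Term
num ++ num ++ Term ++ Term
num ++ num ++ Factor ++ Term
num ++ num ++ ( Expr ) ++ Term
num ++ num ++ ( Term ) ++ Term
num ++ num ++ ( Factor ) ++ Term
num ++ num ++ ( id ) ++ Term
num ++ num ++ ( id ) ++ Factor
num ++ num ++ ( id ) ++ id

[Expr [Expr [Expr [Expr [Term [Factor num]]] ++ [Term [Factor num]]] ++ [Term [Factor ( [Expr [Term [Factor id]]] )]]] ++ [Term [Factor id]]]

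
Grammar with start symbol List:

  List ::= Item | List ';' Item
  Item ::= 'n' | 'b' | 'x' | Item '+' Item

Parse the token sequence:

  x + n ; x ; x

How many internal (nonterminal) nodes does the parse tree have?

[List [List [List [Item [Item x] + [Item n]]] ; [Item x]] ; [Item x]]

8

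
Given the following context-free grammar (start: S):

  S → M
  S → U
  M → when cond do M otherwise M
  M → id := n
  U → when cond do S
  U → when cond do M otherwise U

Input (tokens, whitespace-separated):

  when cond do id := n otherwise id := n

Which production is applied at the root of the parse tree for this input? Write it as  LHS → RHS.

S → M

[S [M when cond do [M id := n] otherwise [M id := n]]]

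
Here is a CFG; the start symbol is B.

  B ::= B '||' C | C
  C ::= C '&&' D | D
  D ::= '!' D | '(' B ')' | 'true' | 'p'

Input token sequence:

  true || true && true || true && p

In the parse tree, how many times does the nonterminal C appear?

[B [B [B [C [D true]]] || [C [C [D true]] && [D true]]] || [C [C [D true]] && [D p]]]

5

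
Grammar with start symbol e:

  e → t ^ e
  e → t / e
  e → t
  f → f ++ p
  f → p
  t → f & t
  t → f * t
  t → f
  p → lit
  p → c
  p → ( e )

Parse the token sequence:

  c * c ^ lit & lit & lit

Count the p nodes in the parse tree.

[e [t [f [p c]] * [t [f [p c]]]] ^ [e [t [f [p lit]] & [t [f [p lit]] & [t [f [p lit]]]]]]]

5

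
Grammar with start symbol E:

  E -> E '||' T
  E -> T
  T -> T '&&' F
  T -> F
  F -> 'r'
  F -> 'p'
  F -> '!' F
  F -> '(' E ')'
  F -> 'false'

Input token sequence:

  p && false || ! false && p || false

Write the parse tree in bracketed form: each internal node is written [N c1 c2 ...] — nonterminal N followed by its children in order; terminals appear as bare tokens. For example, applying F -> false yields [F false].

[E [E [E [T [T [F p]] && [F false]]] || [T [T [F ! [F false]]] && [F p]]] || [T [F false]]]

E
E || T
E || T || T
T || T || T
T && F || T || T
F && F || T || T
p && F || T || T
p && false || T || T
p && false || T && F || T
p && false || F && F || T
p && false || ! F && F || T
p && false || ! false && F || T
p && false || ! false && p || T
p && false || ! false && p || F
p && false || ! false && p || false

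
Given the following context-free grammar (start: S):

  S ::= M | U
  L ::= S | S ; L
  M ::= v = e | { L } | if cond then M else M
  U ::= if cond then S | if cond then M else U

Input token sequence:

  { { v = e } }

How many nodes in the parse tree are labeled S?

[S [M { [L [S [M { [L [S [M v = e]]] }]]] }]]

3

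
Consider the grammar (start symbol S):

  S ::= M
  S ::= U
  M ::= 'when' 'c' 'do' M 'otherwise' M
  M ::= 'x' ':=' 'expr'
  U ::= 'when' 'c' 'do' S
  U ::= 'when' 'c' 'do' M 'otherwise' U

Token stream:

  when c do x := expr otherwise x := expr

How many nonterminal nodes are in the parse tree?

[S [M when c do [M x := expr] otherwise [M x := expr]]]

4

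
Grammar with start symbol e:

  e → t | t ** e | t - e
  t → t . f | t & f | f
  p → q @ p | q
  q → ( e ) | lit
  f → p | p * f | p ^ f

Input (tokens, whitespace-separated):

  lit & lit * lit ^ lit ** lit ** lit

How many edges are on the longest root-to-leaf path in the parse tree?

7

[e [t [t [f [p [q lit]]]] & [f [p [q lit]] * [f [p [q lit]] ^ [f [p [q lit]]]]]] ** [e [t [f [p [q lit]]]] ** [e [t [f [p [q lit]]]]]]]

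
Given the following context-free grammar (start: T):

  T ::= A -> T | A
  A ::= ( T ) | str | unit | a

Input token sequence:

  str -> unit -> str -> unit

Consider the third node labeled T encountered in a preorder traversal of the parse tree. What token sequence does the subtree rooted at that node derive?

str -> unit

[T [A str] -> [T [A unit] -> [T [A str] -> [T [A unit]]]]]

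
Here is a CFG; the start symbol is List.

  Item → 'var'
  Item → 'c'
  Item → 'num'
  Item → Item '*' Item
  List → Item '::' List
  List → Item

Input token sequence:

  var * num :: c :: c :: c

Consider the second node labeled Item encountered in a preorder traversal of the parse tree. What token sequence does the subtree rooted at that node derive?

[List [Item [Item var] * [Item num]] :: [List [Item c] :: [List [Item c] :: [List [Item c]]]]]

var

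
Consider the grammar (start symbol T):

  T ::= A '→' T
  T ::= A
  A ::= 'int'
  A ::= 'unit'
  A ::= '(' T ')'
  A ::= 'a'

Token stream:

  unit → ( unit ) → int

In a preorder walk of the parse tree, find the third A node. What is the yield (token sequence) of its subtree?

[T [A unit] → [T [A ( [T [A unit]] )] → [T [A int]]]]

unit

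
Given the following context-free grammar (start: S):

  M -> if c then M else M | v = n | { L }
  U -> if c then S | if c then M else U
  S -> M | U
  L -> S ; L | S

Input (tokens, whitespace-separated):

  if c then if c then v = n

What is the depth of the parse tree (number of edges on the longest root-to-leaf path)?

6

[S [U if c then [S [U if c then [S [M v = n]]]]]]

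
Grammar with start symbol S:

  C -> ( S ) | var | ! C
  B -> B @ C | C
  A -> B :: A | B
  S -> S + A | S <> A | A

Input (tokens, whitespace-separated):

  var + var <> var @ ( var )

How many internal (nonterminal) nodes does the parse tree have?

18

[S [S [S [A [B [C var]]]] + [A [B [C var]]]] <> [A [B [B [C var]] @ [C ( [S [A [B [C var]]]] )]]]]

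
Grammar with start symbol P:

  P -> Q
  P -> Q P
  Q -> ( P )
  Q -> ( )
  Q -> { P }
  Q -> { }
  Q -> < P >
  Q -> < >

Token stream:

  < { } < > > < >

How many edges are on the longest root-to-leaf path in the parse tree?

5

[P [Q < [P [Q { }] [P [Q < >]]] >] [P [Q < >]]]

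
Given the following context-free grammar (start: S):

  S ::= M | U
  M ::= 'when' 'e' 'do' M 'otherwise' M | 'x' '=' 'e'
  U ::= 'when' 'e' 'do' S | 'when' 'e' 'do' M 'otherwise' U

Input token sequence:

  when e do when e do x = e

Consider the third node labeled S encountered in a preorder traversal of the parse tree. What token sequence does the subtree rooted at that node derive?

x = e

[S [U when e do [S [U when e do [S [M x = e]]]]]]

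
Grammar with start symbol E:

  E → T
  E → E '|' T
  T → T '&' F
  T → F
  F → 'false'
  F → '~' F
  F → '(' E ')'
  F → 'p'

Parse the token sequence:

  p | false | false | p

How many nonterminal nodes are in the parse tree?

12

[E [E [E [E [T [F p]]] | [T [F false]]] | [T [F false]]] | [T [F p]]]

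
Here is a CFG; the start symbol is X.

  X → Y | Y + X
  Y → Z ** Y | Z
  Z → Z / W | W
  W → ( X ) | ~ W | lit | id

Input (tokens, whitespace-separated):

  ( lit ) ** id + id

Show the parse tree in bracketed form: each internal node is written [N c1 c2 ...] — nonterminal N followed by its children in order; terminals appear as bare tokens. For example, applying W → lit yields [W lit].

[X [Y [Z [W ( [X [Y [Z [W lit]]]] )]] ** [Y [Z [W id]]]] + [X [Y [Z [W id]]]]]

X
Y + X
Z ** Y + X
W ** Y + X
( X ) ** Y + X
( Y ) ** Y + X
( Z ) ** Y + X
( W ) ** Y + X
( lit ) ** Y + X
( lit ) ** Z + X
( lit ) ** W + X
( lit ) ** id + X
( lit ) ** id + Y
( lit ) ** id + Z
( lit ) ** id + W
( lit ) ** id + id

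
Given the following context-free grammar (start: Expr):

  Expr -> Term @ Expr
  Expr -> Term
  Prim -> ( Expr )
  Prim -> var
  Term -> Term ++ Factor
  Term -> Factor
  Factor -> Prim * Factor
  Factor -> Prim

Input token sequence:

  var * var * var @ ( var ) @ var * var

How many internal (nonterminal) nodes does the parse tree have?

22

[Expr [Term [Factor [Prim var] * [Factor [Prim var] * [Factor [Prim var]]]]] @ [Expr [Term [Factor [Prim ( [Expr [Term [Factor [Prim var]]]] )]]] @ [Expr [Term [Factor [Prim var] * [Factor [Prim var]]]]]]]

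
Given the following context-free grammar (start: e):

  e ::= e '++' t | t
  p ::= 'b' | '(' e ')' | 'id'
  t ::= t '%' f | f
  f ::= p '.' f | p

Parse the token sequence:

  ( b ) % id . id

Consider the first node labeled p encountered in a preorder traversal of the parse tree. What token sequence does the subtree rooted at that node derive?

[e [t [t [f [p ( [e [t [f [p b]]]] )]]] % [f [p id] . [f [p id]]]]]

( b )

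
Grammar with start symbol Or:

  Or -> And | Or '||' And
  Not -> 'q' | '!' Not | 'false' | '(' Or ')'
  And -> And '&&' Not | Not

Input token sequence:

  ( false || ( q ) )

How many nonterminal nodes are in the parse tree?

[Or [And [Not ( [Or [Or [And [Not false]]] || [And [Not ( [Or [And [Not q]]] )]]] )]]]

12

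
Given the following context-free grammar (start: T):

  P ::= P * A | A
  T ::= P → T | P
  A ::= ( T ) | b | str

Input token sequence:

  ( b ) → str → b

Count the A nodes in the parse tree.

[T [P [A ( [T [P [A b]]] )]] → [T [P [A str]] → [T [P [A b]]]]]

4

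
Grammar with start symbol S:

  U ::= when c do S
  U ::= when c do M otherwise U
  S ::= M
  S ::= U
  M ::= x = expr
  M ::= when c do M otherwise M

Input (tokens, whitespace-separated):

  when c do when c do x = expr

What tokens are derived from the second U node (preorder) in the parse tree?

when c do x = expr

[S [U when c do [S [U when c do [S [M x = expr]]]]]]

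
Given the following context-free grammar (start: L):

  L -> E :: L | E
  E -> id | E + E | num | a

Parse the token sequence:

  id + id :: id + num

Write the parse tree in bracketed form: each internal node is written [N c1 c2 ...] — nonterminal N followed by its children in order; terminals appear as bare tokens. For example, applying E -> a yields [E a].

L
E :: L
E + E :: L
id + E :: L
id + id :: L
id + id :: E
id + id :: E + E
id + id :: id + E
id + id :: id + num

[L [E [E id] + [E id]] :: [L [E [E id] + [E num]]]]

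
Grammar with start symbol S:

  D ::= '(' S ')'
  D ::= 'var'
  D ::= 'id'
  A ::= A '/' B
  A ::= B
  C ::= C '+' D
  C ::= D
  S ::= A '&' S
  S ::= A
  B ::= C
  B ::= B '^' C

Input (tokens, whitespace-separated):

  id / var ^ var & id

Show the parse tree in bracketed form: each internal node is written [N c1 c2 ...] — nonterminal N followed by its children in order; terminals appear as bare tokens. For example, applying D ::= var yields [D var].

S
A & S
A / B & S
B / B & S
C / B & S
D / B & S
id / B & S
id / B ^ C & S
id / C ^ C & S
id / D ^ C & S
id / var ^ C & S
id / var ^ D & S
id / var ^ var & S
id / var ^ var & A
id / var ^ var & B
id / var ^ var & C
id / var ^ var & D
id / var ^ var & id

[S [A [A [B [C [D id]]]] / [B [B [C [D var]]] ^ [C [D var]]]] & [S [A [B [C [D id]]]]]]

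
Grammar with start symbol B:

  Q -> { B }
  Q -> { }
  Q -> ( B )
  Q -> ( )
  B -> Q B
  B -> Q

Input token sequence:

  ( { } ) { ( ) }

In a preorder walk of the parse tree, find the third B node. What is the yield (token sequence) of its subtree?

{ ( ) }

[B [Q ( [B [Q { }]] )] [B [Q { [B [Q ( )]] }]]]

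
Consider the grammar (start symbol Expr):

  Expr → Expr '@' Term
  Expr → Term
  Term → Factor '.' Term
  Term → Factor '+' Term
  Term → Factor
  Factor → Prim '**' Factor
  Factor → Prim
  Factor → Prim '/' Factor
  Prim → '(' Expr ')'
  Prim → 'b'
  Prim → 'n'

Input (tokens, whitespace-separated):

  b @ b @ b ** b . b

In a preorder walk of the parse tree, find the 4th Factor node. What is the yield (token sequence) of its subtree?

[Expr [Expr [Expr [Term [Factor [Prim b]]]] @ [Term [Factor [Prim b]]]] @ [Term [Factor [Prim b] ** [Factor [Prim b]]] . [Term [Factor [Prim b]]]]]

b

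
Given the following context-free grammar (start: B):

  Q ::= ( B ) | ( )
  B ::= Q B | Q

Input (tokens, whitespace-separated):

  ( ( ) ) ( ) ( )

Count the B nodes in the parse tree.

4

[B [Q ( [B [Q ( )]] )] [B [Q ( )] [B [Q ( )]]]]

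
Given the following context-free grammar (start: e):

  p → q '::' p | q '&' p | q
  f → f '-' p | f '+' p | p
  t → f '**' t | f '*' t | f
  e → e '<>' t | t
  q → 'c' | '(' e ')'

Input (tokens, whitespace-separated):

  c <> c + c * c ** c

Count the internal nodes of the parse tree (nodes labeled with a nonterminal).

21

[e [e [t [f [p [q c]]]]] <> [t [f [f [p [q c]]] + [p [q c]]] * [t [f [p [q c]]] ** [t [f [p [q c]]]]]]]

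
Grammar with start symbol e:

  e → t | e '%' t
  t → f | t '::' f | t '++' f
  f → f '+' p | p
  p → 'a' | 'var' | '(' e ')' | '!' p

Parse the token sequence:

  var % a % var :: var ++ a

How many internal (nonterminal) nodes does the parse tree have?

[e [e [e [t [f [p var]]]] % [t [f [p a]]]] % [t [t [t [f [p var]]] :: [f [p var]]] ++ [f [p a]]]]

18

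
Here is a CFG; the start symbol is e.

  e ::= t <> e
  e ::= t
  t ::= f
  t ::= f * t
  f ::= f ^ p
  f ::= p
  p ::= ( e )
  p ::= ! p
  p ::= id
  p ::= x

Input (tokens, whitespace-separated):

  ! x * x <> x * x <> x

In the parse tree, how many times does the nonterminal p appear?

6

[e [t [f [p ! [p x]]] * [t [f [p x]]]] <> [e [t [f [p x]] * [t [f [p x]]]] <> [e [t [f [p x]]]]]]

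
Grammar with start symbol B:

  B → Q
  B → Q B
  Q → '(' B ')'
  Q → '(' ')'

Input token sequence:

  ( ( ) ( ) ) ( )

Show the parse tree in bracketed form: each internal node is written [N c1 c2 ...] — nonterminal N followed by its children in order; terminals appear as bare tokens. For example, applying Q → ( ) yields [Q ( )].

[B [Q ( [B [Q ( )] [B [Q ( )]]] )] [B [Q ( )]]]

B
Q B
( B ) B
( Q B ) B
( ( ) B ) B
( ( ) Q ) B
( ( ) ( ) ) B
( ( ) ( ) ) Q
( ( ) ( ) ) ( )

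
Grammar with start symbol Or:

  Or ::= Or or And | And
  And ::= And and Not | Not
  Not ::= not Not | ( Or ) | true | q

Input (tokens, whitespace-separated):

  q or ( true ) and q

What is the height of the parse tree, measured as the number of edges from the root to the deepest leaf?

7

[Or [Or [And [Not q]]] or [And [And [Not ( [Or [And [Not true]]] )]] and [Not q]]]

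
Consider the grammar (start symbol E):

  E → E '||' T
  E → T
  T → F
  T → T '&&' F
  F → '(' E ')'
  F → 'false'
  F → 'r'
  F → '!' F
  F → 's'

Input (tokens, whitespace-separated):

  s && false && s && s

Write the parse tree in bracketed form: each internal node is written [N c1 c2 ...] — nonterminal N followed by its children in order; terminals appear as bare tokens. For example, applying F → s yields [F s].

E
T
T && F
T && F && F
T && F && F && F
F && F && F && F
s && F && F && F
s && false && F && F
s && false && s && F
s && false && s && s

[E [T [T [T [T [F s]] && [F false]] && [F s]] && [F s]]]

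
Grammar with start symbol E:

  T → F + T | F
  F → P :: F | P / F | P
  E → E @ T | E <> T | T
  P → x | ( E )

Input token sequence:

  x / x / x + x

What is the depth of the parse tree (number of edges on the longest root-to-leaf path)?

6

[E [T [F [P x] / [F [P x] / [F [P x]]]] + [T [F [P x]]]]]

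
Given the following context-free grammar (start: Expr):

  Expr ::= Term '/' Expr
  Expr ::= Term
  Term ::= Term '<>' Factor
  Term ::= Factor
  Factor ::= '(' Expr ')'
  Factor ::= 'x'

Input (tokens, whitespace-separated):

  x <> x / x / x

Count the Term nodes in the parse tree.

[Expr [Term [Term [Factor x]] <> [Factor x]] / [Expr [Term [Factor x]] / [Expr [Term [Factor x]]]]]

4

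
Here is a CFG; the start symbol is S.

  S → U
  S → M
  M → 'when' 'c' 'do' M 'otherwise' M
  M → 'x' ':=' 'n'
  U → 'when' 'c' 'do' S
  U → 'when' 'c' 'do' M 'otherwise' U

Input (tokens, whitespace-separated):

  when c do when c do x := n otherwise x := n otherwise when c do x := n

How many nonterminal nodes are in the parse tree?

8

[S [U when c do [M when c do [M x := n] otherwise [M x := n]] otherwise [U when c do [S [M x := n]]]]]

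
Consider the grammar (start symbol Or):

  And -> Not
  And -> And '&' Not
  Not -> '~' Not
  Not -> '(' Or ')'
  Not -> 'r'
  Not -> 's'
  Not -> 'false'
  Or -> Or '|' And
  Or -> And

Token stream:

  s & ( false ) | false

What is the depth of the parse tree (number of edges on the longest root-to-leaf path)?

[Or [Or [And [And [Not s]] & [Not ( [Or [And [Not false]]] )]]] | [And [Not false]]]

7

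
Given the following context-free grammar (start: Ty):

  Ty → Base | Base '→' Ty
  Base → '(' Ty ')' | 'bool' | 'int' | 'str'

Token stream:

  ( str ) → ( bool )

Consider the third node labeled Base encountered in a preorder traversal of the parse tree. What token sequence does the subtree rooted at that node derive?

[Ty [Base ( [Ty [Base str]] )] → [Ty [Base ( [Ty [Base bool]] )]]]

( bool )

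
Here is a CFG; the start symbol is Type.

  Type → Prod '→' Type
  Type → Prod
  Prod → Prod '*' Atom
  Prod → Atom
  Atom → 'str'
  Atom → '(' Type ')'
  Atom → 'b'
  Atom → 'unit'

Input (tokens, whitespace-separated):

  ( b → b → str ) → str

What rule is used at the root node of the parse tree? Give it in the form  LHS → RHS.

[Type [Prod [Atom ( [Type [Prod [Atom b]] → [Type [Prod [Atom b]] → [Type [Prod [Atom str]]]]] )]] → [Type [Prod [Atom str]]]]

Type → Prod '→' Type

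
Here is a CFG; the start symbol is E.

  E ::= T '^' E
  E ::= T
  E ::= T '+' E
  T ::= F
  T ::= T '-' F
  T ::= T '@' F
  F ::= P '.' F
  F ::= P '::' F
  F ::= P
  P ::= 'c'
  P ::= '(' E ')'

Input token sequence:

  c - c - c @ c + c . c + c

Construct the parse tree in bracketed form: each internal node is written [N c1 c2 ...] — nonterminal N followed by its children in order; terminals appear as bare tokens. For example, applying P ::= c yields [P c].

[E [T [T [T [T [F [P c]]] - [F [P c]]] - [F [P c]]] @ [F [P c]]] + [E [T [F [P c] . [F [P c]]]] + [E [T [F [P c]]]]]]

E
T + E
T @ F + E
T - F @ F + E
T - F - F @ F + E
F - F - F @ F + E
P - F - F @ F + E
c - F - F @ F + E
c - P - F @ F + E
c - c - F @ F + E
c - c - P @ F + E
c - c - c @ F + E
c - c - c @ P + E
c - c - c @ c + E
c - c - c @ c + T + E
c - c - c @ c + F + E
c - c - c @ c + P . F + E
c - c - c @ c + c . F + E
c - c - c @ c + c . P + E
c - c - c @ c + c . c + E
c - c - c @ c + c . c + T
c - c - c @ c + c . c + F
c - c - c @ c + c . c + P
c - c - c @ c + c . c + c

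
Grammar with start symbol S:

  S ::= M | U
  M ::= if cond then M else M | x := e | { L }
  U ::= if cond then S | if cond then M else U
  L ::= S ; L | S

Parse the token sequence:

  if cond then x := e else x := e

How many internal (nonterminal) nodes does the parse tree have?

[S [M if cond then [M x := e] else [M x := e]]]

4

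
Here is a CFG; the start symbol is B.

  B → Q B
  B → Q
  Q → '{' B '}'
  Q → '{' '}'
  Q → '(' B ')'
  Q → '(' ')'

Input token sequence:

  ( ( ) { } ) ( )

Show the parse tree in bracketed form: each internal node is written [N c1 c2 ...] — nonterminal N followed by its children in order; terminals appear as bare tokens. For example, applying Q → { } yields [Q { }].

[B [Q ( [B [Q ( )] [B [Q { }]]] )] [B [Q ( )]]]

B
Q B
( B ) B
( Q B ) B
( ( ) B ) B
( ( ) Q ) B
( ( ) { } ) B
( ( ) { } ) Q
( ( ) { } ) ( )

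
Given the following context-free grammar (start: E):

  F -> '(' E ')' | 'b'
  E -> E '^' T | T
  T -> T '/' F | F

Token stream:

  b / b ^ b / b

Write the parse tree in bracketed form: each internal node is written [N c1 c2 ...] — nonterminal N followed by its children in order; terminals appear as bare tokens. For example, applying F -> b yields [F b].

[E [E [T [T [F b]] / [F b]]] ^ [T [T [F b]] / [F b]]]

E
E ^ T
T ^ T
T / F ^ T
F / F ^ T
b / F ^ T
b / b ^ T
b / b ^ T / F
b / b ^ F / F
b / b ^ b / F
b / b ^ b / b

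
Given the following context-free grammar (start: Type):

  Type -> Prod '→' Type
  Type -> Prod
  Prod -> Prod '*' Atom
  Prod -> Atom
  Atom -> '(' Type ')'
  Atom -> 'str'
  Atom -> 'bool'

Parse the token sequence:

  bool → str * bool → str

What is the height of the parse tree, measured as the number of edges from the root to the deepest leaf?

[Type [Prod [Atom bool]] → [Type [Prod [Prod [Atom str]] * [Atom bool]] → [Type [Prod [Atom str]]]]]

5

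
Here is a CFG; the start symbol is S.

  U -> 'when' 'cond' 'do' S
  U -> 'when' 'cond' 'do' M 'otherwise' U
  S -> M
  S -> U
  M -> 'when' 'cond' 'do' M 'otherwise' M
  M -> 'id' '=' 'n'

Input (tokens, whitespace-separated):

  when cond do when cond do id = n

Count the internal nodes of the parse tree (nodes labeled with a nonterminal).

6

[S [U when cond do [S [U when cond do [S [M id = n]]]]]]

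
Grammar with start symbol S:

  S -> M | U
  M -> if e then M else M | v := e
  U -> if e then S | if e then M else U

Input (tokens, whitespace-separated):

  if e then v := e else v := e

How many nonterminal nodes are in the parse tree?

4

[S [M if e then [M v := e] else [M v := e]]]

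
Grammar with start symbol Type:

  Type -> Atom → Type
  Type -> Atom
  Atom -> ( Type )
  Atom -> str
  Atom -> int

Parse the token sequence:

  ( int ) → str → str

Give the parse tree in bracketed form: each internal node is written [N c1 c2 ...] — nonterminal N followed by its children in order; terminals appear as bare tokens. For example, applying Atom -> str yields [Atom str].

[Type [Atom ( [Type [Atom int]] )] → [Type [Atom str] → [Type [Atom str]]]]

Type
Atom → Type
( Type ) → Type
( Atom ) → Type
( int ) → Type
( int ) → Atom → Type
( int ) → str → Type
( int ) → str → Atom
( int ) → str → str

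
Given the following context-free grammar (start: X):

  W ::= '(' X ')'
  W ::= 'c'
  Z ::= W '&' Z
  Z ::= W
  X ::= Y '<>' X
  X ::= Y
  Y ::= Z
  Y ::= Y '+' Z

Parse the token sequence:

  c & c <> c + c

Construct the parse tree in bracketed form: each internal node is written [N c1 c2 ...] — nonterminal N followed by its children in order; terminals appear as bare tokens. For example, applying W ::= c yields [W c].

X
Y <> X
Z <> X
W & Z <> X
c & Z <> X
c & W <> X
c & c <> X
c & c <> Y
c & c <> Y + Z
c & c <> Z + Z
c & c <> W + Z
c & c <> c + Z
c & c <> c + W
c & c <> c + c

[X [Y [Z [W c] & [Z [W c]]]] <> [X [Y [Y [Z [W c]]] + [Z [W c]]]]]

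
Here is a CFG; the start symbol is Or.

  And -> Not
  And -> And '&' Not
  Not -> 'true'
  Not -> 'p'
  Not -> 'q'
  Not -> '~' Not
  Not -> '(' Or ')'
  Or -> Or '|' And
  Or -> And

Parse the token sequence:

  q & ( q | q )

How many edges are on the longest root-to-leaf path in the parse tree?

7

[Or [And [And [Not q]] & [Not ( [Or [Or [And [Not q]]] | [And [Not q]]] )]]]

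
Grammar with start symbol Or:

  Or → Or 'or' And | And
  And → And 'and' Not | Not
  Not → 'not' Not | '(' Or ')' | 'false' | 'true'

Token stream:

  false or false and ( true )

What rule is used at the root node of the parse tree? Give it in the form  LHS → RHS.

[Or [Or [And [Not false]]] or [And [And [Not false]] and [Not ( [Or [And [Not true]]] )]]]

Or → Or 'or' And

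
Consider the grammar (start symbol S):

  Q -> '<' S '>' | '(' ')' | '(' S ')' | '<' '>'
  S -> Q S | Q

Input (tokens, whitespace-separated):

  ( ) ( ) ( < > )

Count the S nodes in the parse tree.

4

[S [Q ( )] [S [Q ( )] [S [Q ( [S [Q < >]] )]]]]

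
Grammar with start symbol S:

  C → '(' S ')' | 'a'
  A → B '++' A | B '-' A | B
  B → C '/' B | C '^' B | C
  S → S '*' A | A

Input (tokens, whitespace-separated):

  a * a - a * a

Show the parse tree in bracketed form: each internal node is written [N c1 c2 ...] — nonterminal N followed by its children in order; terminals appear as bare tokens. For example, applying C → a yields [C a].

[S [S [S [A [B [C a]]]] * [A [B [C a]] - [A [B [C a]]]]] * [A [B [C a]]]]

S
S * A
S * A * A
A * A * A
B * A * A
C * A * A
a * A * A
a * B - A * A
a * C - A * A
a * a - A * A
a * a - B * A
a * a - C * A
a * a - a * A
a * a - a * B
a * a - a * C
a * a - a * a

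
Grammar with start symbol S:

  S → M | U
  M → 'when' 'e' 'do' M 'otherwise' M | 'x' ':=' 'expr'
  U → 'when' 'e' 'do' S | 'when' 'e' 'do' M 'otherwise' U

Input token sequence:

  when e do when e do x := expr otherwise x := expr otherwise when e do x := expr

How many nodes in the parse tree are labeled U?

2

[S [U when e do [M when e do [M x := expr] otherwise [M x := expr]] otherwise [U when e do [S [M x := expr]]]]]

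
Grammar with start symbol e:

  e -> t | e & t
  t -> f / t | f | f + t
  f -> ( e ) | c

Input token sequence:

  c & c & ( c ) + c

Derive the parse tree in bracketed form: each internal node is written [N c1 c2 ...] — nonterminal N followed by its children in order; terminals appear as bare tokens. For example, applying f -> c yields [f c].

[e [e [e [t [f c]]] & [t [f c]]] & [t [f ( [e [t [f c]]] )] + [t [f c]]]]

e
e & t
e & t & t
t & t & t
f & t & t
c & t & t
c & f & t
c & c & t
c & c & f + t
c & c & ( e ) + t
c & c & ( t ) + t
c & c & ( f ) + t
c & c & ( c ) + t
c & c & ( c ) + f
c & c & ( c ) + c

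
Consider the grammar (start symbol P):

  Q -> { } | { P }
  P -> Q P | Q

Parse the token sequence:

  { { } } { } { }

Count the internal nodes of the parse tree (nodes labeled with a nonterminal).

[P [Q { [P [Q { }]] }] [P [Q { }] [P [Q { }]]]]

8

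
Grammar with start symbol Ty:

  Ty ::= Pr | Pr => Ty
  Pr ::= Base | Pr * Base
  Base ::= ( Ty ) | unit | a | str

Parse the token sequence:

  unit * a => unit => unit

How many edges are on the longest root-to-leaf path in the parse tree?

5

[Ty [Pr [Pr [Base unit]] * [Base a]] => [Ty [Pr [Base unit]] => [Ty [Pr [Base unit]]]]]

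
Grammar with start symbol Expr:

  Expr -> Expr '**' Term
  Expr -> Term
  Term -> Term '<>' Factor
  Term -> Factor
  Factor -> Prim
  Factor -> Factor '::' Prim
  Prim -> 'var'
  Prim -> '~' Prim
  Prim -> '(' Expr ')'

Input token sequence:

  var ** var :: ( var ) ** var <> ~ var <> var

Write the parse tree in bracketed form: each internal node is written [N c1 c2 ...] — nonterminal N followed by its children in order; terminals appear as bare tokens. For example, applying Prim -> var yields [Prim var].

[Expr [Expr [Expr [Term [Factor [Prim var]]]] ** [Term [Factor [Factor [Prim var]] :: [Prim ( [Expr [Term [Factor [Prim var]]]] )]]]] ** [Term [Term [Term [Factor [Prim var]]] <> [Factor [Prim ~ [Prim var]]]] <> [Factor [Prim var]]]]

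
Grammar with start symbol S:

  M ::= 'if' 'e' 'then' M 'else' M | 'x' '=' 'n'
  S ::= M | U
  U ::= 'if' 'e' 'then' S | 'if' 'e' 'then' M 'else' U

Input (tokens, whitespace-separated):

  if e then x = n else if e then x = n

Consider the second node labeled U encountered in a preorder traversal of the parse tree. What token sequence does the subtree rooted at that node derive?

[S [U if e then [M x = n] else [U if e then [S [M x = n]]]]]

if e then x = n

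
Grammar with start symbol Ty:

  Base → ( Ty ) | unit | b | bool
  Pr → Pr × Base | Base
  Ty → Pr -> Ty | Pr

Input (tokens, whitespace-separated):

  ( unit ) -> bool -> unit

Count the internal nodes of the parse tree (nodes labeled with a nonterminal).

12

[Ty [Pr [Base ( [Ty [Pr [Base unit]]] )]] -> [Ty [Pr [Base bool]] -> [Ty [Pr [Base unit]]]]]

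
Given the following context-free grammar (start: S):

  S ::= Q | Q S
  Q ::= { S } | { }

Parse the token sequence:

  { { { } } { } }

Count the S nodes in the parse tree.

[S [Q { [S [Q { [S [Q { }]] }] [S [Q { }]]] }]]

4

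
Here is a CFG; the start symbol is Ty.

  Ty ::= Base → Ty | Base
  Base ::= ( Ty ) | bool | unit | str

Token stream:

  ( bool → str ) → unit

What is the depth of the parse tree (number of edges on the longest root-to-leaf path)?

[Ty [Base ( [Ty [Base bool] → [Ty [Base str]]] )] → [Ty [Base unit]]]

5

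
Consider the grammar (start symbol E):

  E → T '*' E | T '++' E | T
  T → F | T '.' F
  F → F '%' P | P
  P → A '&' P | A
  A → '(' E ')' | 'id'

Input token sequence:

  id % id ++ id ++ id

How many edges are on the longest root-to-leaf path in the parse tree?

7

[E [T [F [F [P [A id]]] % [P [A id]]]] ++ [E [T [F [P [A id]]]] ++ [E [T [F [P [A id]]]]]]]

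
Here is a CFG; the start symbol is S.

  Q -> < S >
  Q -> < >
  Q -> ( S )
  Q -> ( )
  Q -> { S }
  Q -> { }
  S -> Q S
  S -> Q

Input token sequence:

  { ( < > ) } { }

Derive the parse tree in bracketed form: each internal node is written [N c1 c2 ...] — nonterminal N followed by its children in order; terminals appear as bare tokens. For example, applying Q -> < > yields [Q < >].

S
Q S
{ S } S
{ Q } S
{ ( S ) } S
{ ( Q ) } S
{ ( < > ) } S
{ ( < > ) } Q
{ ( < > ) } { }

[S [Q { [S [Q ( [S [Q < >]] )]] }] [S [Q { }]]]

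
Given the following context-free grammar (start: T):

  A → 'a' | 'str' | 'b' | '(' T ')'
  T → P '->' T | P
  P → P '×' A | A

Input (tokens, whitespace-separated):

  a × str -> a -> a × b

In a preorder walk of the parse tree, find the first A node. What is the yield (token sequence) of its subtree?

a

[T [P [P [A a]] × [A str]] -> [T [P [A a]] -> [T [P [P [A a]] × [A b]]]]]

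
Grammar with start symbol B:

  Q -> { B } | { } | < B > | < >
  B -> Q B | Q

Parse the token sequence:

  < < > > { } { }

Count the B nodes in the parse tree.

[B [Q < [B [Q < >]] >] [B [Q { }] [B [Q { }]]]]

4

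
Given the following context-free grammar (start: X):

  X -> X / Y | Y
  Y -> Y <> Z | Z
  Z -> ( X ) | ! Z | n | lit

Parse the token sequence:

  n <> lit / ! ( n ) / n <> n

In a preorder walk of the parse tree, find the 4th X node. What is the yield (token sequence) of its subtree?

n

[X [X [X [Y [Y [Z n]] <> [Z lit]]] / [Y [Z ! [Z ( [X [Y [Z n]]] )]]]] / [Y [Y [Z n]] <> [Z n]]]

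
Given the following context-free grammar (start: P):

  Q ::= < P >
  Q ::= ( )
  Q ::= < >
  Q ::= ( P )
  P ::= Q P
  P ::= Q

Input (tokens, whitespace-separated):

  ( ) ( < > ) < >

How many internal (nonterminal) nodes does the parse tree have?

[P [Q ( )] [P [Q ( [P [Q < >]] )] [P [Q < >]]]]

8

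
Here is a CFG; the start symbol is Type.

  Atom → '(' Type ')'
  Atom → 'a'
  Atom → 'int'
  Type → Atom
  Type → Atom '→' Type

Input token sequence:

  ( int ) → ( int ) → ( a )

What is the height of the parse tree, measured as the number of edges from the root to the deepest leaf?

6

[Type [Atom ( [Type [Atom int]] )] → [Type [Atom ( [Type [Atom int]] )] → [Type [Atom ( [Type [Atom a]] )]]]]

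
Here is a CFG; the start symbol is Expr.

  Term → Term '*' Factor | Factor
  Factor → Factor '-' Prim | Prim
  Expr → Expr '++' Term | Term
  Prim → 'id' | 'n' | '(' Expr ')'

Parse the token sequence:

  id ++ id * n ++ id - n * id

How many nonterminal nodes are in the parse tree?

[Expr [Expr [Expr [Term [Factor [Prim id]]]] ++ [Term [Term [Factor [Prim id]]] * [Factor [Prim n]]]] ++ [Term [Term [Factor [Factor [Prim id]] - [Prim n]]] * [Factor [Prim id]]]]

20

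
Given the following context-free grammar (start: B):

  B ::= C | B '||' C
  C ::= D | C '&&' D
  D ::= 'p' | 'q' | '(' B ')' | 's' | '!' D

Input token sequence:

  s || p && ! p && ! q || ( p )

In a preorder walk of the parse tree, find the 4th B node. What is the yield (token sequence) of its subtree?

p

[B [B [B [C [D s]]] || [C [C [C [D p]] && [D ! [D p]]] && [D ! [D q]]]] || [C [D ( [B [C [D p]]] )]]]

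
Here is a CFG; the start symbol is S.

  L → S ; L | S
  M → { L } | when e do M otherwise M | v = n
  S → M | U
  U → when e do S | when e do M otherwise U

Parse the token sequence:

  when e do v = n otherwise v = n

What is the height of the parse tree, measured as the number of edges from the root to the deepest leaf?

[S [M when e do [M v = n] otherwise [M v = n]]]

3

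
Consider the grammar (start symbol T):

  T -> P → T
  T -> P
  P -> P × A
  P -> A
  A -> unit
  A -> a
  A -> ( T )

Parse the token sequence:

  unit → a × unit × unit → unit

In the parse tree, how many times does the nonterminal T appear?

[T [P [A unit]] → [T [P [P [P [A a]] × [A unit]] × [A unit]] → [T [P [A unit]]]]]

3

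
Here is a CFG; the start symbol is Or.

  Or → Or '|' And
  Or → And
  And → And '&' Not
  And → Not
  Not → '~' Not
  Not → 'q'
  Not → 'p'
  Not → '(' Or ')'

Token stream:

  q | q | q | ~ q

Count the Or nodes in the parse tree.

4

[Or [Or [Or [Or [And [Not q]]] | [And [Not q]]] | [And [Not q]]] | [And [Not ~ [Not q]]]]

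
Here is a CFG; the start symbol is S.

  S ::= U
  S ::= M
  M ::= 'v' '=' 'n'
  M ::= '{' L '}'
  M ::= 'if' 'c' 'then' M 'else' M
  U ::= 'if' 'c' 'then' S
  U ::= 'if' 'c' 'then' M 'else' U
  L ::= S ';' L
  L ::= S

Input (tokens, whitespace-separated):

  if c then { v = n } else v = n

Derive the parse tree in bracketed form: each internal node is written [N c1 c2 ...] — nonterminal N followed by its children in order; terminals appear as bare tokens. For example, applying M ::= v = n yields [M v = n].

[S [M if c then [M { [L [S [M v = n]]] }] else [M v = n]]]

S
M
if c then M else M
if c then { L } else M
if c then { S } else M
if c then { M } else M
if c then { v = n } else M
if c then { v = n } else v = n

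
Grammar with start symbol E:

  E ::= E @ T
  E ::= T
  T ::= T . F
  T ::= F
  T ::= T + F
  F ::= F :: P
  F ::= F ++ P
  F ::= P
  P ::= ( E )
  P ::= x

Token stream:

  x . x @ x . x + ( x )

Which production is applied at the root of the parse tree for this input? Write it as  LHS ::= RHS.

E ::= E @ T

[E [E [T [T [F [P x]]] . [F [P x]]]] @ [T [T [T [F [P x]]] . [F [P x]]] + [F [P ( [E [T [F [P x]]]] )]]]]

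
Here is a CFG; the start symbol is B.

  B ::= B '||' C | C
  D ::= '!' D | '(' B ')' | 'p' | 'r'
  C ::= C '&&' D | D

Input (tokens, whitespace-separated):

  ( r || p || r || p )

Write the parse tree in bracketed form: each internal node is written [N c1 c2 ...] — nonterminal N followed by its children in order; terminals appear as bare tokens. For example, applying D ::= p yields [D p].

B
C
D
( B )
( B || C )
( B || C || C )
( B || C || C || C )
( C || C || C || C )
( D || C || C || C )
( r || C || C || C )
( r || D || C || C )
( r || p || C || C )
( r || p || D || C )
( r || p || r || C )
( r || p || r || D )
( r || p || r || p )

[B [C [D ( [B [B [B [B [C [D r]]] || [C [D p]]] || [C [D r]]] || [C [D p]]] )]]]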